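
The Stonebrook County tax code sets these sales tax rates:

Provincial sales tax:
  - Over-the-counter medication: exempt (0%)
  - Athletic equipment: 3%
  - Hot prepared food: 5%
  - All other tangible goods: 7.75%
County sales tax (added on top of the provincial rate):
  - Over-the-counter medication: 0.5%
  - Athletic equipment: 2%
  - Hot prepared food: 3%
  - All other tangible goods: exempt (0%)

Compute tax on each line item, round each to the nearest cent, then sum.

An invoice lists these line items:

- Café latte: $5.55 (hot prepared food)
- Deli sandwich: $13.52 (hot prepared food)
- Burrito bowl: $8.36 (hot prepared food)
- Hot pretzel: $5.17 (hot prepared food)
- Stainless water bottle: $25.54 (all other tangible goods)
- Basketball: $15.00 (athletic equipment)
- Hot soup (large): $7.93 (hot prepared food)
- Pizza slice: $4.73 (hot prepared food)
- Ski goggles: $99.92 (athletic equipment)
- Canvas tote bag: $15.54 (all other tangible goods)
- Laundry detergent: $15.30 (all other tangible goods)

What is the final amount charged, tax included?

$230.29

Café latte $5.55: hot prepared food → 5% + 3% county = 8% → $0.44
Deli sandwich $13.52: hot prepared food → 5% + 3% county = 8% → $1.08
Burrito bowl $8.36: hot prepared food → 5% + 3% county = 8% → $0.67
Hot pretzel $5.17: hot prepared food → 5% + 3% county = 8% → $0.41
Stainless water bottle $25.54: all other tangible goods → 7.75% + 0% county = 7.75% → $1.98
Basketball $15.00: athletic equipment → 3% + 2% county = 5% → $0.75
Hot soup (large) $7.93: hot prepared food → 5% + 3% county = 8% → $0.63
Pizza slice $4.73: hot prepared food → 5% + 3% county = 8% → $0.38
Ski goggles $99.92: athletic equipment → 3% + 2% county = 5% → $5.00
Canvas tote bag $15.54: all other tangible goods → 7.75% + 0% county = 7.75% → $1.20
Laundry detergent $15.30: all other tangible goods → 7.75% + 0% county = 7.75% → $1.19
Subtotal = $216.56; tax = $13.73; total due = $230.29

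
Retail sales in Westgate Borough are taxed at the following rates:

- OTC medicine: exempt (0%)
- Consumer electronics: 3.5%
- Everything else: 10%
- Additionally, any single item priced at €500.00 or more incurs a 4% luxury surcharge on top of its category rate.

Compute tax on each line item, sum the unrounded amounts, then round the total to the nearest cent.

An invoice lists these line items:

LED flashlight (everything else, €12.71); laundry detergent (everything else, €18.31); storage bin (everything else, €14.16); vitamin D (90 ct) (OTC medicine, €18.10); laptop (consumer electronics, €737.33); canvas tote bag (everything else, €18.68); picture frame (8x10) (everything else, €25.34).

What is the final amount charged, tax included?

LED flashlight €12.71: everything else → 10% → €1.271
Laundry detergent €18.31: everything else → 10% → €1.831
Storage bin €14.16: everything else → 10% → €1.416
Vitamin D (90 ct) €18.10: OTC medicine → 0% → €0.00
Laptop €737.33: consumer electronics → 3.5% + 4% surcharge = 7.5% → €55.29975
Canvas tote bag €18.68: everything else → 10% → €1.868
Picture frame (8x10) €25.34: everything else → 10% → €2.534
Subtotal = €844.63; unrounded tax = €64.21975 → €64.22; total due = €908.85

€908.85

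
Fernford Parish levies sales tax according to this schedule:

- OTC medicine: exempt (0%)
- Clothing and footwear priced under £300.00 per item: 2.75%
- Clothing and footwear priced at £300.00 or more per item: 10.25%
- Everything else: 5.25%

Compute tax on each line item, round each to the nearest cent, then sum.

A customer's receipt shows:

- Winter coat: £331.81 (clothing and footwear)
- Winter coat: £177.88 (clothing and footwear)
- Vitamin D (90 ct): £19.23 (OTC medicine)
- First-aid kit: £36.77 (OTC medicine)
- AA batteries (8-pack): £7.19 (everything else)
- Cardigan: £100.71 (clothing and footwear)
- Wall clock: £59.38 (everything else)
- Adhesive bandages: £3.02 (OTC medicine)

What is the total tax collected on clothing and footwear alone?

Winter coat £331.81: clothing and footwear, £300.00 or more → 10.25% → £34.01
Winter coat £177.88: clothing and footwear, under £300.00 → 2.75% → £4.89
Cardigan £100.71: clothing and footwear, under £300.00 → 2.75% → £2.77
Tax on clothing and footwear = £34.01 + £4.89 + £2.77 = £41.67

£41.67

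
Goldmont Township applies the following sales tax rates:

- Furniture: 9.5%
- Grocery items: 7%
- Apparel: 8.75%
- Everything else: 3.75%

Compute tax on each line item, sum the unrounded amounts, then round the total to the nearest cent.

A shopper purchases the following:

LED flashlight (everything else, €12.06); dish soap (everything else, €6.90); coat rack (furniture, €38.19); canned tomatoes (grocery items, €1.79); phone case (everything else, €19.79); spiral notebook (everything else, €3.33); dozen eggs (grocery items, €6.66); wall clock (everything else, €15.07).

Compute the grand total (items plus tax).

LED flashlight €12.06: everything else → 3.75% → €0.45225
Dish soap €6.90: everything else → 3.75% → €0.25875
Coat rack €38.19: furniture → 9.5% → €3.62805
Canned tomatoes €1.79: grocery items → 7% → €0.1253
Phone case €19.79: everything else → 3.75% → €0.742125
Spiral notebook €3.33: everything else → 3.75% → €0.124875
Dozen eggs €6.66: grocery items → 7% → €0.4662
Wall clock €15.07: everything else → 3.75% → €0.565125
Subtotal = €103.79; unrounded tax = €6.362675 → €6.36; total due = €110.15

€110.15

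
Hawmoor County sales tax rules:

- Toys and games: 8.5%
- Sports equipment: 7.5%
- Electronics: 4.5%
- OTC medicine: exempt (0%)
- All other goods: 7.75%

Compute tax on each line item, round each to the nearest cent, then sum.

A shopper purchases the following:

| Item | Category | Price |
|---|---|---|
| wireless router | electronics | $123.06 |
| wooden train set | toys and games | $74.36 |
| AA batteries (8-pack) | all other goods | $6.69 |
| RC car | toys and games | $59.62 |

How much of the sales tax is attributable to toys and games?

Wooden train set $74.36: toys and games → 8.5% → $6.32
RC car $59.62: toys and games → 8.5% → $5.07
Tax on toys and games = $6.32 + $5.07 = $11.39

$11.39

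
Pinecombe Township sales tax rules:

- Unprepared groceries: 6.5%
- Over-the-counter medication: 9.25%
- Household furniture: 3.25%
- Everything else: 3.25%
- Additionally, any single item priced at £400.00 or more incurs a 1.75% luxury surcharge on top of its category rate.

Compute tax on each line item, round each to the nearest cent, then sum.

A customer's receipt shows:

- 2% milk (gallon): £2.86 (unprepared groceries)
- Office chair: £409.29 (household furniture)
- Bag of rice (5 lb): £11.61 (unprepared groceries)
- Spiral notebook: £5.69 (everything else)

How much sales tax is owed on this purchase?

2% milk (gallon) £2.86: unprepared groceries → 6.5% → £0.19
Office chair £409.29: household furniture → 3.25% + 1.75% surcharge = 5% → £20.46
Bag of rice (5 lb) £11.61: unprepared groceries → 6.5% → £0.75
Spiral notebook £5.69: everything else → 3.25% → £0.18
Total tax = £0.19 + £20.46 + £0.75 + £0.18 = £21.58

£21.58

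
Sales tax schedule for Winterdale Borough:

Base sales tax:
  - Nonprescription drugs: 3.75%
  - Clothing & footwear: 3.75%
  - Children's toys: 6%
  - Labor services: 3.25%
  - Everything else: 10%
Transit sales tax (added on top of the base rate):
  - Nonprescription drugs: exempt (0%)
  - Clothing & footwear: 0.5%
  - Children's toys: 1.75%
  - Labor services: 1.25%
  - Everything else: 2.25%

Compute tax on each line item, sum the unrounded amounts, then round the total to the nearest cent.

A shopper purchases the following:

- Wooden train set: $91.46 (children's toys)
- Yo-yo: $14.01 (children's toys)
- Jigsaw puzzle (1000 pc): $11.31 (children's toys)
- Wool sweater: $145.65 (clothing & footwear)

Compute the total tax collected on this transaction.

$15.24

Wooden train set $91.46: children's toys → 6% + 1.75% transit = 7.75% → $7.08815
Yo-yo $14.01: children's toys → 6% + 1.75% transit = 7.75% → $1.085775
Jigsaw puzzle (1000 pc) $11.31: children's toys → 6% + 1.75% transit = 7.75% → $0.876525
Wool sweater $145.65: clothing & footwear → 3.75% + 0.5% transit = 4.25% → $6.190125
Unrounded tax sum = $15.240575 → $15.24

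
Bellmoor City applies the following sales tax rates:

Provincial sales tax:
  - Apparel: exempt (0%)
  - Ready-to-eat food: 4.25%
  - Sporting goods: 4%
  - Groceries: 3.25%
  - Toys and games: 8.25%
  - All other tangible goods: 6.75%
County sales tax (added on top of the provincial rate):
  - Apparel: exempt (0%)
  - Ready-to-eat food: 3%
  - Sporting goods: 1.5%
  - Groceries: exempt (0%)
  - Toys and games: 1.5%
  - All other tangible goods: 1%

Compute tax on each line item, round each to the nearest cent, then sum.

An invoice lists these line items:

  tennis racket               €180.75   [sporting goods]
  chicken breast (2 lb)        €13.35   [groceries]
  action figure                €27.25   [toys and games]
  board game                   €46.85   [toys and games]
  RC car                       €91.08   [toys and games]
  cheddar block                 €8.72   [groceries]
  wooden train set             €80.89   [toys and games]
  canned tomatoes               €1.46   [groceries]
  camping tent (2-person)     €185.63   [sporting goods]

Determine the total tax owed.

€44.91

Tennis racket €180.75: sporting goods → 4% + 1.5% county = 5.5% → €9.94
Chicken breast (2 lb) €13.35: groceries → 3.25% + 0% county = 3.25% → €0.43
Action figure €27.25: toys and games → 8.25% + 1.5% county = 9.75% → €2.66
Board game €46.85: toys and games → 8.25% + 1.5% county = 9.75% → €4.57
RC car €91.08: toys and games → 8.25% + 1.5% county = 9.75% → €8.88
Cheddar block €8.72: groceries → 3.25% + 0% county = 3.25% → €0.28
Wooden train set €80.89: toys and games → 8.25% + 1.5% county = 9.75% → €7.89
Canned tomatoes €1.46: groceries → 3.25% + 0% county = 3.25% → €0.05
Camping tent (2-person) €185.63: sporting goods → 4% + 1.5% county = 5.5% → €10.21
Total tax = €9.94 + €0.43 + €2.66 + €4.57 + €8.88 + €0.28 + €7.89 + €0.05 + €10.21 = €44.91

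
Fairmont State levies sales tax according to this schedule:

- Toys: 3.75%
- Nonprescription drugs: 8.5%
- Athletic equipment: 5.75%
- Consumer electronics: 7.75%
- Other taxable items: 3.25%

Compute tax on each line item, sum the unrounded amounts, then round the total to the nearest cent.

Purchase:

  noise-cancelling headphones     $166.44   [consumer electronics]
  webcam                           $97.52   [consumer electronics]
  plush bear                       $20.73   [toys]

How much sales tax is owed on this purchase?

Noise-cancelling headphones $166.44: consumer electronics → 7.75% → $12.8991
Webcam $97.52: consumer electronics → 7.75% → $7.5578
Plush bear $20.73: toys → 3.75% → $0.777375
Unrounded tax sum = $21.234275 → $21.23

$21.23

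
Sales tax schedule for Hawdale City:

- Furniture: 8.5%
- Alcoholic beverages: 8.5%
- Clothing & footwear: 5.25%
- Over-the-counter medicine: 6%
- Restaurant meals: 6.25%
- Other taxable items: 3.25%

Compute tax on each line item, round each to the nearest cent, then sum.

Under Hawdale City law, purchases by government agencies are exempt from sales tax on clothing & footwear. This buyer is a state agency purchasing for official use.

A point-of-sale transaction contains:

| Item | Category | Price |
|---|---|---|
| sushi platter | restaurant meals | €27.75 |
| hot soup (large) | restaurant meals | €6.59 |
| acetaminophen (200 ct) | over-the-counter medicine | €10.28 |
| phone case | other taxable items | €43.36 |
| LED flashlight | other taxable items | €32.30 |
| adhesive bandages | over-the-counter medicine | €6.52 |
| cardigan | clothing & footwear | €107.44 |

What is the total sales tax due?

€5.61

Sushi platter €27.75: restaurant meals → 6.25% → €1.73
Hot soup (large) €6.59: restaurant meals → 6.25% → €0.41
Acetaminophen (200 ct) €10.28: over-the-counter medicine → 6% → €0.62
Phone case €43.36: other taxable items → 3.25% → €1.41
LED flashlight €32.30: other taxable items → 3.25% → €1.05
Adhesive bandages €6.52: over-the-counter medicine → 6% → €0.39
Cardigan €107.44: clothing & footwear, buyer-exempt → 0% → €0.00
Total tax = €1.73 + €0.41 + €0.62 + €1.41 + €1.05 + €0.39 = €5.61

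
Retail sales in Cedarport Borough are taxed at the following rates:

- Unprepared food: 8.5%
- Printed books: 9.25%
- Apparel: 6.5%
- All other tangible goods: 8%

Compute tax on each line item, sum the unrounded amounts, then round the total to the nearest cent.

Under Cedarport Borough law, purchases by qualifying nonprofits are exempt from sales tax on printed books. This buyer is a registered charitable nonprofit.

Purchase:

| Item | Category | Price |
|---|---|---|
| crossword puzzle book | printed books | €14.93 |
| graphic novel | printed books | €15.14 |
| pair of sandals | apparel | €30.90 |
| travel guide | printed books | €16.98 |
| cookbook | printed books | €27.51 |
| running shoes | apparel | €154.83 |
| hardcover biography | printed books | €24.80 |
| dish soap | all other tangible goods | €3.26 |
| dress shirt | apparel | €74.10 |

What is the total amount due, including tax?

€379.60

Crossword puzzle book €14.93: printed books, buyer-exempt → 0% → €0.00
Graphic novel €15.14: printed books, buyer-exempt → 0% → €0.00
Pair of sandals €30.90: apparel → 6.5% → €2.0085
Travel guide €16.98: printed books, buyer-exempt → 0% → €0.00
Cookbook €27.51: printed books, buyer-exempt → 0% → €0.00
Running shoes €154.83: apparel → 6.5% → €10.06395
Hardcover biography €24.80: printed books, buyer-exempt → 0% → €0.00
Dish soap €3.26: all other tangible goods → 8% → €0.2608
Dress shirt €74.10: apparel → 6.5% → €4.8165
Subtotal = €362.45; unrounded tax = €17.14975 → €17.15; total due = €379.60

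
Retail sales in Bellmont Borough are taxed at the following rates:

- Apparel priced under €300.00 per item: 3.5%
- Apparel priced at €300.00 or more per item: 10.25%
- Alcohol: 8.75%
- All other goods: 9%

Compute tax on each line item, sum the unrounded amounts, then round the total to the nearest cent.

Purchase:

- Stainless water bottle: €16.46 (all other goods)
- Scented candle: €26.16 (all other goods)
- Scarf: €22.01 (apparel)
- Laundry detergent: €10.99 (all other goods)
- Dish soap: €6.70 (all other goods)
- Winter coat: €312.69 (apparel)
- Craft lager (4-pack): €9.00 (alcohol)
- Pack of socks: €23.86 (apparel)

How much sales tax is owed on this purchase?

€39.87

Stainless water bottle €16.46: all other goods → 9% → €1.4814
Scented candle €26.16: all other goods → 9% → €2.3544
Scarf €22.01: apparel, under €300.00 → 3.5% → €0.77035
Laundry detergent €10.99: all other goods → 9% → €0.9891
Dish soap €6.70: all other goods → 9% → €0.603
Winter coat €312.69: apparel, €300.00 or more → 10.25% → €32.050725
Craft lager (4-pack) €9.00: alcohol → 8.75% → €0.7875
Pack of socks €23.86: apparel, under €300.00 → 3.5% → €0.8351
Unrounded tax sum = €39.871575 → €39.87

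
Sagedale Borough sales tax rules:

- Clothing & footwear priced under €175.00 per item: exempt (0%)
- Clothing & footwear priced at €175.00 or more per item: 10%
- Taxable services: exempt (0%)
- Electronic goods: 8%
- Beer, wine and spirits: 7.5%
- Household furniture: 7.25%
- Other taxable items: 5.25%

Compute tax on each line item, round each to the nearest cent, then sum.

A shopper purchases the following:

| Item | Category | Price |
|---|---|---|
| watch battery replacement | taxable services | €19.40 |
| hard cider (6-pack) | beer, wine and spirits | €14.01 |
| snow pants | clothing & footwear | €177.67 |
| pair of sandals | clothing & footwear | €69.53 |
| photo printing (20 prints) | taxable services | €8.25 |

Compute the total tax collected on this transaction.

Watch battery replacement €19.40: taxable services → 0% → €0.00
Hard cider (6-pack) €14.01: beer, wine and spirits → 7.5% → €1.05
Snow pants €177.67: clothing & footwear, €175.00 or more → 10% → €17.77
Pair of sandals €69.53: clothing & footwear, under €175.00 → 0% → €0.00
Photo printing (20 prints) €8.25: taxable services → 0% → €0.00
Total tax = €1.05 + €17.77 = €18.82

€18.82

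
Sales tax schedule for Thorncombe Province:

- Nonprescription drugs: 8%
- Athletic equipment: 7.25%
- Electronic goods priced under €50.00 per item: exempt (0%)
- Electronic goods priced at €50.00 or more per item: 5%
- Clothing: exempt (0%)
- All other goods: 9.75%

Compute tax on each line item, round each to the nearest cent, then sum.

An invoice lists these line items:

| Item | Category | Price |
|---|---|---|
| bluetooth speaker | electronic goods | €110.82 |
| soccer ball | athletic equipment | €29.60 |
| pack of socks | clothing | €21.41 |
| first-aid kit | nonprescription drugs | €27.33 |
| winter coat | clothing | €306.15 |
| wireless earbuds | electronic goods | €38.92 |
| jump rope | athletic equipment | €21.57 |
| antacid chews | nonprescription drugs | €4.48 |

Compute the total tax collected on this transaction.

Bluetooth speaker €110.82: electronic goods, €50.00 or more → 5% → €5.54
Soccer ball €29.60: athletic equipment → 7.25% → €2.15
Pack of socks €21.41: clothing → 0% → €0.00
First-aid kit €27.33: nonprescription drugs → 8% → €2.19
Winter coat €306.15: clothing → 0% → €0.00
Wireless earbuds €38.92: electronic goods, under €50.00 → 0% → €0.00
Jump rope €21.57: athletic equipment → 7.25% → €1.56
Antacid chews €4.48: nonprescription drugs → 8% → €0.36
Total tax = €5.54 + €2.15 + €2.19 + €1.56 + €0.36 = €11.80

€11.80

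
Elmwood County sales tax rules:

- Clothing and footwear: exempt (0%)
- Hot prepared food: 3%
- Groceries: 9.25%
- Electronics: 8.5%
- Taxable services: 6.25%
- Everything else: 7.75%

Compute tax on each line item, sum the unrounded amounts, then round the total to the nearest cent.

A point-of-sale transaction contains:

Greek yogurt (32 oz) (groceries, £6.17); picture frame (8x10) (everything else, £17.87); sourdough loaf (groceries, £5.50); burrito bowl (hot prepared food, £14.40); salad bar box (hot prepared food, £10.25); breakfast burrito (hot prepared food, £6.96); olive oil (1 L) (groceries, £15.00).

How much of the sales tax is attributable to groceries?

Greek yogurt (32 oz) £6.17: groceries → 9.25% → £0.570725
Sourdough loaf £5.50: groceries → 9.25% → £0.50875
Olive oil (1 L) £15.00: groceries → 9.25% → £1.3875
Tax on groceries: unrounded sum = £2.466975 → £2.47

£2.47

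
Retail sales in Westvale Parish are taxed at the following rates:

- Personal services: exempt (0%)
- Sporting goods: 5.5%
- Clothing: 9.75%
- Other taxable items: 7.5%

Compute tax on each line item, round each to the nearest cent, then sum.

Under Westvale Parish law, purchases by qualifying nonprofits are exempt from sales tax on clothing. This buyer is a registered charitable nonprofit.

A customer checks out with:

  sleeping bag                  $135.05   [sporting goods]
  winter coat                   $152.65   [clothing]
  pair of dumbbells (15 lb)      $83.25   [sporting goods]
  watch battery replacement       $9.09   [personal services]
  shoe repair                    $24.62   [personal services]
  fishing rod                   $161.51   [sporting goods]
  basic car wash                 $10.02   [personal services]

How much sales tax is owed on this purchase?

Sleeping bag $135.05: sporting goods → 5.5% → $7.43
Winter coat $152.65: clothing, buyer-exempt → 0% → $0.00
Pair of dumbbells (15 lb) $83.25: sporting goods → 5.5% → $4.58
Watch battery replacement $9.09: personal services → 0% → $0.00
Shoe repair $24.62: personal services → 0% → $0.00
Fishing rod $161.51: sporting goods → 5.5% → $8.88
Basic car wash $10.02: personal services → 0% → $0.00
Total tax = $7.43 + $4.58 + $8.88 = $20.89

$20.89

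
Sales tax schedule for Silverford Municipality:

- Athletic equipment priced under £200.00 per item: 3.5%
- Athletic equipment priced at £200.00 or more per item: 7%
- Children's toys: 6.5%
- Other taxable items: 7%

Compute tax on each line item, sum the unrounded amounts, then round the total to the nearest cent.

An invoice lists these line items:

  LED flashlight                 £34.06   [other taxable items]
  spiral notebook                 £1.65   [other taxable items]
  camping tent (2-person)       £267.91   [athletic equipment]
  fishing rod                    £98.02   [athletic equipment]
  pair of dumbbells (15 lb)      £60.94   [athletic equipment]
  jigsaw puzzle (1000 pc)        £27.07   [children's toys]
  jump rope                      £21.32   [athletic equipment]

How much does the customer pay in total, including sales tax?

£540.29

LED flashlight £34.06: other taxable items → 7% → £2.3842
Spiral notebook £1.65: other taxable items → 7% → £0.1155
Camping tent (2-person) £267.91: athletic equipment, £200.00 or more → 7% → £18.7537
Fishing rod £98.02: athletic equipment, under £200.00 → 3.5% → £3.4307
Pair of dumbbells (15 lb) £60.94: athletic equipment, under £200.00 → 3.5% → £2.1329
Jigsaw puzzle (1000 pc) £27.07: children's toys → 6.5% → £1.75955
Jump rope £21.32: athletic equipment, under £200.00 → 3.5% → £0.7462
Subtotal = £510.97; unrounded tax = £29.32275 → £29.32; total due = £540.29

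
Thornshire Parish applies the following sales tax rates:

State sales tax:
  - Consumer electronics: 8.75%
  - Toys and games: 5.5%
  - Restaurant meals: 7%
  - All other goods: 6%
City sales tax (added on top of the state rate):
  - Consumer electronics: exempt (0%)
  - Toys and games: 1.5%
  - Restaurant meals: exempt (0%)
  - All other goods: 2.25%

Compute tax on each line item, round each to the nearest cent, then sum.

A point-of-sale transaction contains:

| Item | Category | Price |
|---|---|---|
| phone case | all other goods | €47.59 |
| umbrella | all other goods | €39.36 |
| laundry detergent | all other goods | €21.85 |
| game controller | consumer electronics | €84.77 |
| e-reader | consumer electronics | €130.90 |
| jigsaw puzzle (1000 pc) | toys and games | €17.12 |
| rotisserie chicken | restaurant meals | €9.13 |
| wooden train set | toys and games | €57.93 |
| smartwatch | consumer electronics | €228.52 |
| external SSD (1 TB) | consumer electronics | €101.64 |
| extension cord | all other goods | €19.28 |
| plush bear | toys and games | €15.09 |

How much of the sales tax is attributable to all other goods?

€10.57

Phone case €47.59: all other goods → 6% + 2.25% city = 8.25% → €3.93
Umbrella €39.36: all other goods → 6% + 2.25% city = 8.25% → €3.25
Laundry detergent €21.85: all other goods → 6% + 2.25% city = 8.25% → €1.80
Extension cord €19.28: all other goods → 6% + 2.25% city = 8.25% → €1.59
Tax on all other goods = €3.93 + €3.25 + €1.80 + €1.59 = €10.57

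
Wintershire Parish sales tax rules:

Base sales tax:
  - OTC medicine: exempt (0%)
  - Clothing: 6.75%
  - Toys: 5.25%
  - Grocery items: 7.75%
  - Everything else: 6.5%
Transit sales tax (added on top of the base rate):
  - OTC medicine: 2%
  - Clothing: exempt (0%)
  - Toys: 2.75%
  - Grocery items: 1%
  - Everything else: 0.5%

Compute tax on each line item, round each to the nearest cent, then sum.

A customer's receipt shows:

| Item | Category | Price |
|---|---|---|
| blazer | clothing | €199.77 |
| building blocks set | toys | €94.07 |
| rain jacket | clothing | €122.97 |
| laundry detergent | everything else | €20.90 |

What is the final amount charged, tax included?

€468.48

Blazer €199.77: clothing → 6.75% + 0% transit = 6.75% → €13.48
Building blocks set €94.07: toys → 5.25% + 2.75% transit = 8% → €7.53
Rain jacket €122.97: clothing → 6.75% + 0% transit = 6.75% → €8.30
Laundry detergent €20.90: everything else → 6.5% + 0.5% transit = 7% → €1.46
Subtotal = €437.71; tax = €30.77; total due = €468.48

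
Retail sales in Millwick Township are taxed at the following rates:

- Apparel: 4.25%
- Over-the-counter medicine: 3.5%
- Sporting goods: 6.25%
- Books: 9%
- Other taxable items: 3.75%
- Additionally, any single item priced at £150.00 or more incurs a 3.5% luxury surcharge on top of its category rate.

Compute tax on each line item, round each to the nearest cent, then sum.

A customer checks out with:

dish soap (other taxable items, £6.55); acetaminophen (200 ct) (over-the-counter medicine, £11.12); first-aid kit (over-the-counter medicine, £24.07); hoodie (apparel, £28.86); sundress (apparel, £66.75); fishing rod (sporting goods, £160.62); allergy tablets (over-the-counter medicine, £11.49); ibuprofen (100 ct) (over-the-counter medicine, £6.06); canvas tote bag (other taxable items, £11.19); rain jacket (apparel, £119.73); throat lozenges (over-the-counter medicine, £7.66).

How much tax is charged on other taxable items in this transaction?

Dish soap £6.55: other taxable items → 3.75% → £0.25
Canvas tote bag £11.19: other taxable items → 3.75% → £0.42
Tax on other taxable items = £0.25 + £0.42 = £0.67

£0.67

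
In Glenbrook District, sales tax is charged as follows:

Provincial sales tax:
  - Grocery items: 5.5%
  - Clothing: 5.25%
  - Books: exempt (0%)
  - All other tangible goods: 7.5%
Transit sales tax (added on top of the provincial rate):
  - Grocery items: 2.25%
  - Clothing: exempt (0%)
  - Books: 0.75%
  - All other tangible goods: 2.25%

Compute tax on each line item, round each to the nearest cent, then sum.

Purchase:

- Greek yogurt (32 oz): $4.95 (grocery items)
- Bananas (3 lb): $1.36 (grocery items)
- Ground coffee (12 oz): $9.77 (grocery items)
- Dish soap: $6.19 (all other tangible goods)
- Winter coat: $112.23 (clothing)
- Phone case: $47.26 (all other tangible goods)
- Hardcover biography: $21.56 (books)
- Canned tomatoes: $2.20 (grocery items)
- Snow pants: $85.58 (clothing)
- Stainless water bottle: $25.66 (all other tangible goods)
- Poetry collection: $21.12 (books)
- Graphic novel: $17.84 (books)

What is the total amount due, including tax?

$375.68

Greek yogurt (32 oz) $4.95: grocery items → 5.5% + 2.25% transit = 7.75% → $0.38
Bananas (3 lb) $1.36: grocery items → 5.5% + 2.25% transit = 7.75% → $0.11
Ground coffee (12 oz) $9.77: grocery items → 5.5% + 2.25% transit = 7.75% → $0.76
Dish soap $6.19: all other tangible goods → 7.5% + 2.25% transit = 9.75% → $0.60
Winter coat $112.23: clothing → 5.25% + 0% transit = 5.25% → $5.89
Phone case $47.26: all other tangible goods → 7.5% + 2.25% transit = 9.75% → $4.61
Hardcover biography $21.56: books → 0% + 0.75% transit = 0.75% → $0.16
Canned tomatoes $2.20: grocery items → 5.5% + 2.25% transit = 7.75% → $0.17
Snow pants $85.58: clothing → 5.25% + 0% transit = 5.25% → $4.49
Stainless water bottle $25.66: all other tangible goods → 7.5% + 2.25% transit = 9.75% → $2.50
Poetry collection $21.12: books → 0% + 0.75% transit = 0.75% → $0.16
Graphic novel $17.84: books → 0% + 0.75% transit = 0.75% → $0.13
Subtotal = $355.72; tax = $19.96; total due = $375.68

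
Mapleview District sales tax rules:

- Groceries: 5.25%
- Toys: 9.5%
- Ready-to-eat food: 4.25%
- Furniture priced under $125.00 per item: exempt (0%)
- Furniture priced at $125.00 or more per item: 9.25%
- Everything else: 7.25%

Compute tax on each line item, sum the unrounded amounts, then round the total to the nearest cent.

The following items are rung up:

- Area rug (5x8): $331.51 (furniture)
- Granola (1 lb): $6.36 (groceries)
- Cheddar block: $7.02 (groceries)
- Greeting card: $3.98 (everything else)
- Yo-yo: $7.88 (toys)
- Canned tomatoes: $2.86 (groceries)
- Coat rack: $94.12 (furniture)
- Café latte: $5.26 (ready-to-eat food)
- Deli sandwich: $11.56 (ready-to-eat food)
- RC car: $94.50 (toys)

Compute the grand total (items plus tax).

Area rug (5x8) $331.51: furniture, $125.00 or more → 9.25% → $30.664675
Granola (1 lb) $6.36: groceries → 5.25% → $0.3339
Cheddar block $7.02: groceries → 5.25% → $0.36855
Greeting card $3.98: everything else → 7.25% → $0.28855
Yo-yo $7.88: toys → 9.5% → $0.7486
Canned tomatoes $2.86: groceries → 5.25% → $0.15015
Coat rack $94.12: furniture, under $125.00 → 0% → $0.00
Café latte $5.26: ready-to-eat food → 4.25% → $0.22355
Deli sandwich $11.56: ready-to-eat food → 4.25% → $0.4913
RC car $94.50: toys → 9.5% → $8.9775
Subtotal = $565.05; unrounded tax = $42.246775 → $42.25; total due = $607.30

$607.30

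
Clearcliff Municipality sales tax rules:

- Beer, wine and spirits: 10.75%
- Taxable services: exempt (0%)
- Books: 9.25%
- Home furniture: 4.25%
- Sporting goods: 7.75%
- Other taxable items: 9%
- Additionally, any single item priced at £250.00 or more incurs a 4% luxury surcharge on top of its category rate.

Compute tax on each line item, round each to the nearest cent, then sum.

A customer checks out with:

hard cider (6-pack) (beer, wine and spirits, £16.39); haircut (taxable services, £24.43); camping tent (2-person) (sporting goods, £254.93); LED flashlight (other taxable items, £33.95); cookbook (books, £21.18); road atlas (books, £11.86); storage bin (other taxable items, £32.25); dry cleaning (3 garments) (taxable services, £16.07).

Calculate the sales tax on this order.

Hard cider (6-pack) £16.39: beer, wine and spirits → 10.75% → £1.76
Haircut £24.43: taxable services → 0% → £0.00
Camping tent (2-person) £254.93: sporting goods → 7.75% + 4% surcharge = 11.75% → £29.95
LED flashlight £33.95: other taxable items → 9% → £3.06
Cookbook £21.18: books → 9.25% → £1.96
Road atlas £11.86: books → 9.25% → £1.10
Storage bin £32.25: other taxable items → 9% → £2.90
Dry cleaning (3 garments) £16.07: taxable services → 0% → £0.00
Total tax = £1.76 + £29.95 + £3.06 + £1.96 + £1.10 + £2.90 = £40.73

£40.73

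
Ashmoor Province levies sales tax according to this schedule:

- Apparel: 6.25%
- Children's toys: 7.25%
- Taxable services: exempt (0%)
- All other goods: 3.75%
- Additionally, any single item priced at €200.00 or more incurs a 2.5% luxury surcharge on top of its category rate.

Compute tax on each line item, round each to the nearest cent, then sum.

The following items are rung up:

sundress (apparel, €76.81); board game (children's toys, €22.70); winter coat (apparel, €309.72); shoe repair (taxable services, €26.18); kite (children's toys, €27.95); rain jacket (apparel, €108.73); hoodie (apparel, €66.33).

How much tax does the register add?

Sundress €76.81: apparel → 6.25% → €4.80
Board game €22.70: children's toys → 7.25% → €1.65
Winter coat €309.72: apparel → 6.25% + 2.5% surcharge = 8.75% → €27.10
Shoe repair €26.18: taxable services → 0% → €0.00
Kite €27.95: children's toys → 7.25% → €2.03
Rain jacket €108.73: apparel → 6.25% → €6.80
Hoodie €66.33: apparel → 6.25% → €4.15
Total tax = €4.80 + €1.65 + €27.10 + €2.03 + €6.80 + €4.15 = €46.53

€46.53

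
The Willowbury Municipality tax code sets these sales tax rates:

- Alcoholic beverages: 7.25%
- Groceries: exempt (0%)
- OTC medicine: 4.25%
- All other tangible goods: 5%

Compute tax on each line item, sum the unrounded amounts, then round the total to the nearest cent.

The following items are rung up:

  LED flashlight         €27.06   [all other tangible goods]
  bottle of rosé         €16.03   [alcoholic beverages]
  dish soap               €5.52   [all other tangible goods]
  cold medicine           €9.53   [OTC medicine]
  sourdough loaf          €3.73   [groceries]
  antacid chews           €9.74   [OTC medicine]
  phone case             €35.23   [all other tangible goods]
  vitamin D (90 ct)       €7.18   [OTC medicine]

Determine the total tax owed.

€5.68

LED flashlight €27.06: all other tangible goods → 5% → €1.353
Bottle of rosé €16.03: alcoholic beverages → 7.25% → €1.162175
Dish soap €5.52: all other tangible goods → 5% → €0.276
Cold medicine €9.53: OTC medicine → 4.25% → €0.405025
Sourdough loaf €3.73: groceries → 0% → €0.00
Antacid chews €9.74: OTC medicine → 4.25% → €0.41395
Phone case €35.23: all other tangible goods → 5% → €1.7615
Vitamin D (90 ct) €7.18: OTC medicine → 4.25% → €0.30515
Unrounded tax sum = €5.6768 → €5.68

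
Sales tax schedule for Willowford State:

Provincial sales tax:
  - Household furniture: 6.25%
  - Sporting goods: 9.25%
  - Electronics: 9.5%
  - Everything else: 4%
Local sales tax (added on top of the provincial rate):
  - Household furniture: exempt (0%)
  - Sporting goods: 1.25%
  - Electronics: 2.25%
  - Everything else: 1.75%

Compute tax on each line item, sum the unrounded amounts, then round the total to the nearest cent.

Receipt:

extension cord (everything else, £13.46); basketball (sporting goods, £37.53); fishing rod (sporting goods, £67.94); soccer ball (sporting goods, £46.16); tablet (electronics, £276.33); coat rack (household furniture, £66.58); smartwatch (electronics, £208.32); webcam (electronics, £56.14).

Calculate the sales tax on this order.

£84.40

Extension cord £13.46: everything else → 4% + 1.75% local = 5.75% → £0.77395
Basketball £37.53: sporting goods → 9.25% + 1.25% local = 10.5% → £3.94065
Fishing rod £67.94: sporting goods → 9.25% + 1.25% local = 10.5% → £7.1337
Soccer ball £46.16: sporting goods → 9.25% + 1.25% local = 10.5% → £4.8468
Tablet £276.33: electronics → 9.5% + 2.25% local = 11.75% → £32.468775
Coat rack £66.58: household furniture → 6.25% + 0% local = 6.25% → £4.16125
Smartwatch £208.32: electronics → 9.5% + 2.25% local = 11.75% → £24.4776
Webcam £56.14: electronics → 9.5% + 2.25% local = 11.75% → £6.59645
Unrounded tax sum = £84.399175 → £84.40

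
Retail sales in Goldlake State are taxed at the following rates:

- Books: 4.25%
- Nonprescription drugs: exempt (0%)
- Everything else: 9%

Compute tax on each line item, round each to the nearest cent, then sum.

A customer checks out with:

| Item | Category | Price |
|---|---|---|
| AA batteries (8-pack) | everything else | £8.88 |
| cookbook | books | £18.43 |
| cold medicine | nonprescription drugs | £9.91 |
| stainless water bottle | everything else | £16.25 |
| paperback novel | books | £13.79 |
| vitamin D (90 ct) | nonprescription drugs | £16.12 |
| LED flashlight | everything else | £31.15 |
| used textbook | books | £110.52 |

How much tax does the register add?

AA batteries (8-pack) £8.88: everything else → 9% → £0.80
Cookbook £18.43: books → 4.25% → £0.78
Cold medicine £9.91: nonprescription drugs → 0% → £0.00
Stainless water bottle £16.25: everything else → 9% → £1.46
Paperback novel £13.79: books → 4.25% → £0.59
Vitamin D (90 ct) £16.12: nonprescription drugs → 0% → £0.00
LED flashlight £31.15: everything else → 9% → £2.80
Used textbook £110.52: books → 4.25% → £4.70
Total tax = £0.80 + £0.78 + £1.46 + £0.59 + £2.80 + £4.70 = £11.13

£11.13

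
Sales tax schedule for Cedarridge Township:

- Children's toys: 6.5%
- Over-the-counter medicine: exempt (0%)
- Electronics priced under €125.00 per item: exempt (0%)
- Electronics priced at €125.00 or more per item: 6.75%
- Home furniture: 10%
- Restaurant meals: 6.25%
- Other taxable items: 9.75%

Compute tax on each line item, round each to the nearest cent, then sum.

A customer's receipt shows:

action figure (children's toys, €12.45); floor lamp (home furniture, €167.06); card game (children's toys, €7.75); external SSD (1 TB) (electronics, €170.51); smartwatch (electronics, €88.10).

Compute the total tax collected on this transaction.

Action figure €12.45: children's toys → 6.5% → €0.81
Floor lamp €167.06: home furniture → 10% → €16.71
Card game €7.75: children's toys → 6.5% → €0.50
External SSD (1 TB) €170.51: electronics, €125.00 or more → 6.75% → €11.51
Smartwatch €88.10: electronics, under €125.00 → 0% → €0.00
Total tax = €0.81 + €16.71 + €0.50 + €11.51 = €29.53

€29.53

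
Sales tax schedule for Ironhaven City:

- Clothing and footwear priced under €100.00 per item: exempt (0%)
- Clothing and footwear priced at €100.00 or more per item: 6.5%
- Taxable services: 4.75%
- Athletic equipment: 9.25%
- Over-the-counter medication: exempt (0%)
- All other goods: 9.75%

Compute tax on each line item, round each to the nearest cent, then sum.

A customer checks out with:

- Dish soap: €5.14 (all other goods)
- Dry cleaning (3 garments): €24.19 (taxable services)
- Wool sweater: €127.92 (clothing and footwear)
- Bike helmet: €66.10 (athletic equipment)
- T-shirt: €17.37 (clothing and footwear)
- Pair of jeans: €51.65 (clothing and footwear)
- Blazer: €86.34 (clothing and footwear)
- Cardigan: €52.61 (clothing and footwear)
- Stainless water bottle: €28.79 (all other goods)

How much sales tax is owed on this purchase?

Dish soap €5.14: all other goods → 9.75% → €0.50
Dry cleaning (3 garments) €24.19: taxable services → 4.75% → €1.15
Wool sweater €127.92: clothing and footwear, €100.00 or more → 6.5% → €8.31
Bike helmet €66.10: athletic equipment → 9.25% → €6.11
T-shirt €17.37: clothing and footwear, under €100.00 → 0% → €0.00
Pair of jeans €51.65: clothing and footwear, under €100.00 → 0% → €0.00
Blazer €86.34: clothing and footwear, under €100.00 → 0% → €0.00
Cardigan €52.61: clothing and footwear, under €100.00 → 0% → €0.00
Stainless water bottle €28.79: all other goods → 9.75% → €2.81
Total tax = €0.50 + €1.15 + €8.31 + €6.11 + €2.81 = €18.88

€18.88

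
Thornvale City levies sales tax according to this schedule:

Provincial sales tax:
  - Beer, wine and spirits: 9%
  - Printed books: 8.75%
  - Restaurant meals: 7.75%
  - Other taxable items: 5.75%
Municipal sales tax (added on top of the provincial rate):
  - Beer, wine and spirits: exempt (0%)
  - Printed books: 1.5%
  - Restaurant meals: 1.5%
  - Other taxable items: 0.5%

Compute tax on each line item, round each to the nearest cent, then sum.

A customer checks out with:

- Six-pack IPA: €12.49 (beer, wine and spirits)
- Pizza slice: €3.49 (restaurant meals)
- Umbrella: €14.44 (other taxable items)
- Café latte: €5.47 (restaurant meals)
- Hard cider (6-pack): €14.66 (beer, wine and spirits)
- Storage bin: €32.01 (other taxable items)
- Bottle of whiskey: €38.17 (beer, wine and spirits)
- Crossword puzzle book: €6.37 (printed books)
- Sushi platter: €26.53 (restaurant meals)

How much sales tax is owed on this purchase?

Six-pack IPA €12.49: beer, wine and spirits → 9% + 0% municipal = 9% → €1.12
Pizza slice €3.49: restaurant meals → 7.75% + 1.5% municipal = 9.25% → €0.32
Umbrella €14.44: other taxable items → 5.75% + 0.5% municipal = 6.25% → €0.90
Café latte €5.47: restaurant meals → 7.75% + 1.5% municipal = 9.25% → €0.51
Hard cider (6-pack) €14.66: beer, wine and spirits → 9% + 0% municipal = 9% → €1.32
Storage bin €32.01: other taxable items → 5.75% + 0.5% municipal = 6.25% → €2.00
Bottle of whiskey €38.17: beer, wine and spirits → 9% + 0% municipal = 9% → €3.44
Crossword puzzle book €6.37: printed books → 8.75% + 1.5% municipal = 10.25% → €0.65
Sushi platter €26.53: restaurant meals → 7.75% + 1.5% municipal = 9.25% → €2.45
Total tax = €1.12 + €0.32 + €0.90 + €0.51 + €1.32 + €2.00 + €3.44 + €0.65 + €2.45 = €12.71

€12.71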